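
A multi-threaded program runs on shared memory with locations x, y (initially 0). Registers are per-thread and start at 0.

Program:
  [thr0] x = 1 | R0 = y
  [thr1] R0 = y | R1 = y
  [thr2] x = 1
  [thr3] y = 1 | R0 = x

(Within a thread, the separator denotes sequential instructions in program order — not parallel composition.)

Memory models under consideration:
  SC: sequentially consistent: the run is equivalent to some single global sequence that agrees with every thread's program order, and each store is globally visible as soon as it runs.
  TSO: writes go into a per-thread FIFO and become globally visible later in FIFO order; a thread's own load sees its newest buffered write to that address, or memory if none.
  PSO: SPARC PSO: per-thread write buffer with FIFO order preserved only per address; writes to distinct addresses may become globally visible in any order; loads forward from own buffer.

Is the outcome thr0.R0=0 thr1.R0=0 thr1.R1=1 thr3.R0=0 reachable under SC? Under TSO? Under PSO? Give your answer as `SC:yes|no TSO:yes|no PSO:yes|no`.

SC:no TSO:yes PSO:yes

outcome vector order: (thr0.R0,thr1.R0,thr1.R1,thr3.R0)
under SC → 0/0/0/1 0/0/1/1 0/1/1/1 1/0/0/0 1/0/0/1 1/0/1/0 1/0/1/1 1/1/1/0 1/1/1/1
under TSO → 0/0/0/0 0/0/0/1 0/0/1/0 0/0/1/1 0/1/1/0 0/1/1/1 1/0/0/0 1/0/0/1 1/0/1/0 1/0/1/1 1/1/1/0 1/1/1/1
under PSO → 0/0/0/0 0/0/0/1 0/0/1/0 0/0/1/1 0/1/1/0 0/1/1/1 1/0/0/0 1/0/0/1 1/0/1/0 1/0/1/1 1/1/1/0 1/1/1/1
target 0/0/1/0 ∈ {TSO,PSO}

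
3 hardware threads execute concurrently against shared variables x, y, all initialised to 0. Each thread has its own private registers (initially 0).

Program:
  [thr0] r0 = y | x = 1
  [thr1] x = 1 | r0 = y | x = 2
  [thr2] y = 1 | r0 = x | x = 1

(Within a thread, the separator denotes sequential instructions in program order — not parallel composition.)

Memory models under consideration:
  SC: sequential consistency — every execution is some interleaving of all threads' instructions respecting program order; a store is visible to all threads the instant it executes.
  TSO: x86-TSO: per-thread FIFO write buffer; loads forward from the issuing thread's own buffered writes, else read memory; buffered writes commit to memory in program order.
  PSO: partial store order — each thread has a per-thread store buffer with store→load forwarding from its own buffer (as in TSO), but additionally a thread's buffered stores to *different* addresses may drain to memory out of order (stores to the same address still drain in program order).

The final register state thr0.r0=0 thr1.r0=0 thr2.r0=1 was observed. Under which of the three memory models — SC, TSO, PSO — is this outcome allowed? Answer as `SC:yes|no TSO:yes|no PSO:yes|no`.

SC:yes TSO:yes PSO:yes

outcome vector order: (thr0.r0,thr1.r0,thr2.r0)
SC (10): <0 0 1>; <0 0 2>; <0 1 0>; <0 1 1>; <0 1 2>; <1 0 1>; <1 0 2>; <1 1 0>; <1 1 1>; <1 1 2>
TSO (12): <0 0 0>; <0 0 1>; <0 0 2>; <0 1 0>; <0 1 1>; <0 1 2>; <1 0 0>; <1 0 1>; <1 0 2>; <1 1 0>; <1 1 1>; <1 1 2>
PSO (12): <0 0 0>; <0 0 1>; <0 0 2>; <0 1 0>; <0 1 1>; <0 1 2>; <1 0 0>; <1 0 1>; <1 0 2>; <1 1 0>; <1 1 1>; <1 1 2>
target <0 0 1> ∈ {SC,TSO,PSO}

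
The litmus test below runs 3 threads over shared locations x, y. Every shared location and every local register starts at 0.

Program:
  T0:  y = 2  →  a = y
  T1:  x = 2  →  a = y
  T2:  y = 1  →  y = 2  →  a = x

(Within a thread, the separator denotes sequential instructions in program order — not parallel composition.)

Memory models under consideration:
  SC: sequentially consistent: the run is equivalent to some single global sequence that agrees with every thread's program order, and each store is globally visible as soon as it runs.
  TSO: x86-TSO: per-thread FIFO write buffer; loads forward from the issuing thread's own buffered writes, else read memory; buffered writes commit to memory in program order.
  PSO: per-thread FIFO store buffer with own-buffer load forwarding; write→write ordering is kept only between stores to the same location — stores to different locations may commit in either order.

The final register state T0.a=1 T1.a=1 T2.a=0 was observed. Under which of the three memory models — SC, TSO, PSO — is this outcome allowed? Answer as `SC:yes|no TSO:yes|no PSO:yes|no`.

SC:no TSO:yes PSO:yes

outcome vector order: (T0.a,T1.a,T2.a)
SC (8): 1/0/2 1/1/2 1/2/0 1/2/2 2/0/2 2/1/2 2/2/0 2/2/2
TSO (12): 1/0/0 1/0/2 1/1/0 1/1/2 1/2/0 1/2/2 2/0/0 2/0/2 2/1/0 2/1/2 2/2/0 2/2/2
PSO (12): 1/0/0 1/0/2 1/1/0 1/1/2 1/2/0 1/2/2 2/0/0 2/0/2 2/1/0 2/1/2 2/2/0 2/2/2
target 1/1/0 ∈ {TSO,PSO}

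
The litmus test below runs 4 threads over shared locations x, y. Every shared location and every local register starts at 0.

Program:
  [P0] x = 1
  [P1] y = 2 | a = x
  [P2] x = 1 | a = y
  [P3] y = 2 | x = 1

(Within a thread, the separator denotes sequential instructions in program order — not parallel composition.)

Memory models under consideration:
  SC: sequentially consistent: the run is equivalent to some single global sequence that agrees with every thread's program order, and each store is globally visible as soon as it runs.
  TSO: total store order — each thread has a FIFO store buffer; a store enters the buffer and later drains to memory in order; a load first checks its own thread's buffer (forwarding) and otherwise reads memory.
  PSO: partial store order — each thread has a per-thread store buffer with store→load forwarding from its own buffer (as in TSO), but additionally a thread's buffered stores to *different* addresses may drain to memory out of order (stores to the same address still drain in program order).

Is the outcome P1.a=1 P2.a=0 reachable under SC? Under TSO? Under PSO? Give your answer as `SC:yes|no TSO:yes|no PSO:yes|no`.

outcome vector order: (P1.a,P2.a)
SC (3): <0 2>; <1 0>; <1 2>
TSO (4): <0 0>; <0 2>; <1 0>; <1 2>
PSO (4): <0 0>; <0 2>; <1 0>; <1 2>
target <1 0> ∈ {SC,TSO,PSO}

SC:yes TSO:yes PSO:yes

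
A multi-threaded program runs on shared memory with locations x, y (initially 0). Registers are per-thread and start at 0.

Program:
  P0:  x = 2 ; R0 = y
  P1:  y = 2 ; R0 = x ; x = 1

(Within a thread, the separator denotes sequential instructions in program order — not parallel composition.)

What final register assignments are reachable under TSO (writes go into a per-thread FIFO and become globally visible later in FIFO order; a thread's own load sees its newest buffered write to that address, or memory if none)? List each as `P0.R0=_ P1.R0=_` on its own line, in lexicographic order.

outcome vector order: (P0.R0,P1.R0)
|TSO outcomes| = 4

P0.R0=0 P1.R0=0
P0.R0=0 P1.R0=2
P0.R0=2 P1.R0=0
P0.R0=2 P1.R0=2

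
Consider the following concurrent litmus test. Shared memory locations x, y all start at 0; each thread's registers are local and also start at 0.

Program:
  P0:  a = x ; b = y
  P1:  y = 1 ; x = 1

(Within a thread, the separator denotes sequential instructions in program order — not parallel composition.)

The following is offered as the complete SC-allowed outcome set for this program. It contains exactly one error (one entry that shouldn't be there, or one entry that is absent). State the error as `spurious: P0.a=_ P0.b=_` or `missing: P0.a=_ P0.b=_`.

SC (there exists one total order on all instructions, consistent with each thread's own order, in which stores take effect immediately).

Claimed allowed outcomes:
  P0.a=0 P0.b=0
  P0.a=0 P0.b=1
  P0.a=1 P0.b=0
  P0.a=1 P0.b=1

spurious: P0.a=1 P0.b=0

outcome vector order: (P0.a,P0.b)
under SC → 00, 01, 11
claimed∖SC = {10}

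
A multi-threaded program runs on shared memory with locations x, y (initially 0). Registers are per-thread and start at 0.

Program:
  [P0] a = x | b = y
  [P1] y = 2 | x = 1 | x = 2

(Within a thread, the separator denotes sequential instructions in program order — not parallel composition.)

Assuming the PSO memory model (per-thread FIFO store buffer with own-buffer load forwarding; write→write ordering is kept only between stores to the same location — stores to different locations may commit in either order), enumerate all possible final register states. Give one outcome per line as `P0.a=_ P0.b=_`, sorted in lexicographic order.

P0.a=0 P0.b=0
P0.a=0 P0.b=2
P0.a=1 P0.b=0
P0.a=1 P0.b=2
P0.a=2 P0.b=0
P0.a=2 P0.b=2

outcome vector order: (P0.a,P0.b)
|PSO outcomes| = 6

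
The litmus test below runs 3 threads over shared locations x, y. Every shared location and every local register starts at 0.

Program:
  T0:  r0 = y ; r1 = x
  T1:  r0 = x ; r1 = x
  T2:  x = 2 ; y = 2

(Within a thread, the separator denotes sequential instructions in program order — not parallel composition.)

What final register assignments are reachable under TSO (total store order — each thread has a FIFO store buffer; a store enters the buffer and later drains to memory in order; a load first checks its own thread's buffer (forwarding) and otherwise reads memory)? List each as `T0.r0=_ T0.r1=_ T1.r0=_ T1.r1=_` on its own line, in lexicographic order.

outcome vector order: (T0.r0,T0.r1,T1.r0,T1.r1)
|TSO outcomes| = 9

T0.r0=0 T0.r1=0 T1.r0=0 T1.r1=0
T0.r0=0 T0.r1=0 T1.r0=0 T1.r1=2
T0.r0=0 T0.r1=0 T1.r0=2 T1.r1=2
T0.r0=0 T0.r1=2 T1.r0=0 T1.r1=0
T0.r0=0 T0.r1=2 T1.r0=0 T1.r1=2
T0.r0=0 T0.r1=2 T1.r0=2 T1.r1=2
T0.r0=2 T0.r1=2 T1.r0=0 T1.r1=0
T0.r0=2 T0.r1=2 T1.r0=0 T1.r1=2
T0.r0=2 T0.r1=2 T1.r0=2 T1.r1=2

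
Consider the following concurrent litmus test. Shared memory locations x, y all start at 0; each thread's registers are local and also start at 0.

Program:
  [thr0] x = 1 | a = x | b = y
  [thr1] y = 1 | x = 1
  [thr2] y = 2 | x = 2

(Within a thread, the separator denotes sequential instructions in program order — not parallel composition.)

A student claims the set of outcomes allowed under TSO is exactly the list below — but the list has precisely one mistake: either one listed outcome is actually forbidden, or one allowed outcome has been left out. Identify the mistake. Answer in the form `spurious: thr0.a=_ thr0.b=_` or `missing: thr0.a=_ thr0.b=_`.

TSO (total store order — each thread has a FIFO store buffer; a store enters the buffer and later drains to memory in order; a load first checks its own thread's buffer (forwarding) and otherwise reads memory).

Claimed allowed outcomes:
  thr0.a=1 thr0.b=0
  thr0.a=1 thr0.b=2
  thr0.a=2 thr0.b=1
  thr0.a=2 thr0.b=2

missing: thr0.a=1 thr0.b=1

outcome vector order: (thr0.a,thr0.b)
TSO: 5 outcomes — {10, 11, 12, 21, 22}
TSO∖claimed = {11}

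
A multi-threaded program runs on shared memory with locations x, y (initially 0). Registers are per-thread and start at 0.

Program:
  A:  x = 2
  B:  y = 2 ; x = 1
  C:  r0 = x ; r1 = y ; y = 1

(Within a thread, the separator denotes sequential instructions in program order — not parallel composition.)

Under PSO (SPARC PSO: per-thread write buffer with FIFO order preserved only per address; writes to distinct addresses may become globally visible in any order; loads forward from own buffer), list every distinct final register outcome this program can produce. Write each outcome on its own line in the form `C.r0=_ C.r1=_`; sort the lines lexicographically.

outcome vector order: (C.r0,C.r1)
|PSO outcomes| = 6

C.r0=0 C.r1=0
C.r0=0 C.r1=2
C.r0=1 C.r1=0
C.r0=1 C.r1=2
C.r0=2 C.r1=0
C.r0=2 C.r1=2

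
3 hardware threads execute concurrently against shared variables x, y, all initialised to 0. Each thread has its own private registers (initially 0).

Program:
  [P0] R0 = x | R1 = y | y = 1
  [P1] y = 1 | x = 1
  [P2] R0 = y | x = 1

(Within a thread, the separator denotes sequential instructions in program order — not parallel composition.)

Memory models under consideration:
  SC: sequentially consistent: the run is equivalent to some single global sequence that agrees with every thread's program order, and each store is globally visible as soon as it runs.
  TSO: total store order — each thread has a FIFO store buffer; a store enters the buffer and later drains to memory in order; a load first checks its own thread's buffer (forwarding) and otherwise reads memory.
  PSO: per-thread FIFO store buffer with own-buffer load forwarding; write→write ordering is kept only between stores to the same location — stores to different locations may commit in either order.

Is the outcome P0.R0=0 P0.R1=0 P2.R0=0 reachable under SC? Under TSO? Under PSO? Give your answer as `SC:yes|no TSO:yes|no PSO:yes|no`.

outcome vector order: (P0.R0,P0.R1,P2.R0)
[SC] allowed = {(0,0,0) (0,0,1) (0,1,0) (0,1,1) (1,0,0) (1,1,0) (1,1,1)}
[TSO] allowed = {(0,0,0) (0,0,1) (0,1,0) (0,1,1) (1,0,0) (1,1,0) (1,1,1)}
[PSO] allowed = {(0,0,0) (0,0,1) (0,1,0) (0,1,1) (1,0,0) (1,0,1) (1,1,0) (1,1,1)}
target (0,0,0) ∈ {SC,TSO,PSO}

SC:yes TSO:yes PSO:yes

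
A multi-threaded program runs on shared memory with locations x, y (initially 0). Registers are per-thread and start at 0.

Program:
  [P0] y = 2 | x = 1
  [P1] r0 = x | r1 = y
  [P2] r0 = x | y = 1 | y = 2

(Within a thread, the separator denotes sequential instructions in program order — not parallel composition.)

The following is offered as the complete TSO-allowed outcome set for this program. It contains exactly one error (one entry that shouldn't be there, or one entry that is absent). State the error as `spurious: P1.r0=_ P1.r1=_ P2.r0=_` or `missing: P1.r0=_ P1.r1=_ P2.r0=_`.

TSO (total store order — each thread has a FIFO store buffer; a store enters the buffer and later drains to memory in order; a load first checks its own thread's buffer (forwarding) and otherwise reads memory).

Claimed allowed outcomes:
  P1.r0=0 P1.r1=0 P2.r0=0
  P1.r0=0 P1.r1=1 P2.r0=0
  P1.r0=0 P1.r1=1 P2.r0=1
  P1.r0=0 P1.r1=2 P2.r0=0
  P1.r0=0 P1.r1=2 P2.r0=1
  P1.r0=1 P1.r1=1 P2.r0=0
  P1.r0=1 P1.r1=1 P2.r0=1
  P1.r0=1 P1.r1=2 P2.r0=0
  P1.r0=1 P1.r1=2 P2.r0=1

missing: P1.r0=0 P1.r1=0 P2.r0=1

outcome vector order: (P1.r0,P1.r1,P2.r0)
under TSO → (0,0,0), (0,0,1), (0,1,0), (0,1,1), (0,2,0), (0,2,1), (1,1,0), (1,1,1), (1,2,0), (1,2,1)
TSO∖claimed = {(0,0,1)}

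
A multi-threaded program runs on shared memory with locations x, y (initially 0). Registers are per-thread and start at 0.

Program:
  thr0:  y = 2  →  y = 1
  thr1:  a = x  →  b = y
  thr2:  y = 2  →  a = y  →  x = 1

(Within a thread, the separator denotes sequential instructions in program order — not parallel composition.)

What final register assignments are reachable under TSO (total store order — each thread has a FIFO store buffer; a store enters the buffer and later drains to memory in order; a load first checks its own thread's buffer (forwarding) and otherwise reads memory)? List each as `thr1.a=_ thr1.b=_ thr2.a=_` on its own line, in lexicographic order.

outcome vector order: (thr1.a,thr1.b,thr2.a)
|TSO outcomes| = 9

thr1.a=0 thr1.b=0 thr2.a=1
thr1.a=0 thr1.b=0 thr2.a=2
thr1.a=0 thr1.b=1 thr2.a=1
thr1.a=0 thr1.b=1 thr2.a=2
thr1.a=0 thr1.b=2 thr2.a=1
thr1.a=0 thr1.b=2 thr2.a=2
thr1.a=1 thr1.b=1 thr2.a=1
thr1.a=1 thr1.b=1 thr2.a=2
thr1.a=1 thr1.b=2 thr2.a=2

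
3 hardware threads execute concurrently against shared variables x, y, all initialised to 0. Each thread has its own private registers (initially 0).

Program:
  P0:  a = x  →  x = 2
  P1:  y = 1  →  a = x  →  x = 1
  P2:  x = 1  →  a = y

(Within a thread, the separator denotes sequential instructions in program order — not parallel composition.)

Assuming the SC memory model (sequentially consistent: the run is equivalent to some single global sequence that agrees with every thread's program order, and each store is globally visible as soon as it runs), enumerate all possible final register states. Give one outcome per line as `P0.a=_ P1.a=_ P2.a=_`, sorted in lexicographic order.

outcome vector order: (P0.a,P1.a,P2.a)
|SC outcomes| = 10

P0.a=0 P1.a=0 P2.a=1
P0.a=0 P1.a=1 P2.a=0
P0.a=0 P1.a=1 P2.a=1
P0.a=0 P1.a=2 P2.a=0
P0.a=0 P1.a=2 P2.a=1
P0.a=1 P1.a=0 P2.a=1
P0.a=1 P1.a=1 P2.a=0
P0.a=1 P1.a=1 P2.a=1
P0.a=1 P1.a=2 P2.a=0
P0.a=1 P1.a=2 P2.a=1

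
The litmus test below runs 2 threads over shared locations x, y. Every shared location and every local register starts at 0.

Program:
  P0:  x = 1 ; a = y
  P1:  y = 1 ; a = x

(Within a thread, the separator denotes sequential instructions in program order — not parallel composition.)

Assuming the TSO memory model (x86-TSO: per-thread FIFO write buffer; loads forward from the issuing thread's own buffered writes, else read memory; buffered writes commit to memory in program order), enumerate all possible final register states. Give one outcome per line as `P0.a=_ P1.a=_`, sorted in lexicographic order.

P0.a=0 P1.a=0
P0.a=0 P1.a=1
P0.a=1 P1.a=0
P0.a=1 P1.a=1

outcome vector order: (P0.a,P1.a)
|TSO outcomes| = 4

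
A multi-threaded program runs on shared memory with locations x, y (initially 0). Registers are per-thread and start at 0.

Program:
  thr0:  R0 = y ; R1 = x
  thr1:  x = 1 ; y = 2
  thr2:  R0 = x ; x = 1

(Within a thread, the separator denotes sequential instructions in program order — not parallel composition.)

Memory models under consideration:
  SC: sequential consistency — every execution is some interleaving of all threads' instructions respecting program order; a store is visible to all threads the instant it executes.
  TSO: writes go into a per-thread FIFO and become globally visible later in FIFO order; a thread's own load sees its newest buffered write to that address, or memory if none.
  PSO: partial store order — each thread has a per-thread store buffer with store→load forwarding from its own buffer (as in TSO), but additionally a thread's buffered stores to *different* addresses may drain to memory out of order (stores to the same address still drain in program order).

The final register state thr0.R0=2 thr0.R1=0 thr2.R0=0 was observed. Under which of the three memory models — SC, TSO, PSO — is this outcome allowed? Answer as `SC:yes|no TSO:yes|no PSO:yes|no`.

SC:no TSO:no PSO:yes

outcome vector order: (thr0.R0,thr0.R1,thr2.R0)
[SC] allowed = {000; 001; 010; 011; 210; 211}
[TSO] allowed = {000; 001; 010; 011; 210; 211}
[PSO] allowed = {000; 001; 010; 011; 200; 201; 210; 211}
target 200 ∈ {PSO}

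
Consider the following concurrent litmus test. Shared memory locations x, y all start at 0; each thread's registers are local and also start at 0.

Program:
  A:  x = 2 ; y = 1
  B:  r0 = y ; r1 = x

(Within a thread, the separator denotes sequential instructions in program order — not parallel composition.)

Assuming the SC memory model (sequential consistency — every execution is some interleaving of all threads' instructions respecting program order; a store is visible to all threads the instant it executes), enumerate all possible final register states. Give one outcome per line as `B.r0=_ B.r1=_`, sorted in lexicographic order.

outcome vector order: (B.r0,B.r1)
|SC outcomes| = 3

B.r0=0 B.r1=0
B.r0=0 B.r1=2
B.r0=1 B.r1=2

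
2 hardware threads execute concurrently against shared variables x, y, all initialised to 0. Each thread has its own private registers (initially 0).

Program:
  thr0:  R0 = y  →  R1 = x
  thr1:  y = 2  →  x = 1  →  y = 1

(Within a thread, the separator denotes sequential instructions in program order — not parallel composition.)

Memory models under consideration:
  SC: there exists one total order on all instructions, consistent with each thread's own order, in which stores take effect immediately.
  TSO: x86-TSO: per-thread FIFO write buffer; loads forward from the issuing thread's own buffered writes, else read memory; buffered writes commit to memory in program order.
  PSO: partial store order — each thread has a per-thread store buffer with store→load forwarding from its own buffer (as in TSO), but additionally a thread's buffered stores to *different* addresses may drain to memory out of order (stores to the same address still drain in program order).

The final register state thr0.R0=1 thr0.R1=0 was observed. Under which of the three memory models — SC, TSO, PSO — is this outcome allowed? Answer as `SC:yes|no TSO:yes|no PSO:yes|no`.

outcome vector order: (thr0.R0,thr0.R1)
SC (5): (0,0); (0,1); (1,1); (2,0); (2,1)
TSO (5): (0,0); (0,1); (1,1); (2,0); (2,1)
PSO (6): (0,0); (0,1); (1,0); (1,1); (2,0); (2,1)
target (1,0) ∈ {PSO}

SC:no TSO:no PSO:yes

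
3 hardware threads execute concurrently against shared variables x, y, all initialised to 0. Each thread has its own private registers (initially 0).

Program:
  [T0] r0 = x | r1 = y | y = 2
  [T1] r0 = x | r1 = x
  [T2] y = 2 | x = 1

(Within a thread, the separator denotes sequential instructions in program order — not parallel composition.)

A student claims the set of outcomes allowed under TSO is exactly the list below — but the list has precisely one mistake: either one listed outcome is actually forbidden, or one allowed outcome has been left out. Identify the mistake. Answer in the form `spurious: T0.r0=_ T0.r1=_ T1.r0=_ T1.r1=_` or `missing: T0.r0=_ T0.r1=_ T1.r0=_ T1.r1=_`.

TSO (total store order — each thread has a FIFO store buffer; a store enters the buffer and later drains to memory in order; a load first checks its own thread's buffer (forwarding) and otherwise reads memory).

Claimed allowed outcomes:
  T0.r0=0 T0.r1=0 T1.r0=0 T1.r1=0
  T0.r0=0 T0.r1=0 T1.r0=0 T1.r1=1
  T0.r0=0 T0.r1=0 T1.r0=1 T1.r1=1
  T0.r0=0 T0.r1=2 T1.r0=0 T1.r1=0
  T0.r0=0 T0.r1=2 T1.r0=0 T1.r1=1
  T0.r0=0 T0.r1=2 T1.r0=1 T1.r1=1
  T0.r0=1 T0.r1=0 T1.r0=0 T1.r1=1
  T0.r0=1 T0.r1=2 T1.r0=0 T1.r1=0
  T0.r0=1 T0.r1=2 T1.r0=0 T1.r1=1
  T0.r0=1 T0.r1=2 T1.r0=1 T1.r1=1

spurious: T0.r0=1 T0.r1=0 T1.r0=0 T1.r1=1

outcome vector order: (T0.r0,T0.r1,T1.r0,T1.r1)
TSO (9): 0000, 0001, 0011, 0200, 0201, 0211, 1200, 1201, 1211
claimed∖TSO = {1001}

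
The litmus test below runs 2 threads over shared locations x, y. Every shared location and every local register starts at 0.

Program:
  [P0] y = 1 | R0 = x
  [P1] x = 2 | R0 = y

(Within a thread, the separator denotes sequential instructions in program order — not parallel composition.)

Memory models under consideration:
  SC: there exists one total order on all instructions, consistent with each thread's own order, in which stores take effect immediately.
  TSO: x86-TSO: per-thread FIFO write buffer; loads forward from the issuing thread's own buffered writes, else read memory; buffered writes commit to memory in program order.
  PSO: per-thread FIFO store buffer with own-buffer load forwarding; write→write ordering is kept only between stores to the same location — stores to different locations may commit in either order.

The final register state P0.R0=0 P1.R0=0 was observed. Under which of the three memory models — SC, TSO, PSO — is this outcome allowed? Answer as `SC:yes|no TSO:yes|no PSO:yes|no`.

outcome vector order: (P0.R0,P1.R0)
[SC] allowed = {01; 20; 21}
[TSO] allowed = {00; 01; 20; 21}
[PSO] allowed = {00; 01; 20; 21}
target 00 ∈ {TSO,PSO}

SC:no TSO:yes PSO:yes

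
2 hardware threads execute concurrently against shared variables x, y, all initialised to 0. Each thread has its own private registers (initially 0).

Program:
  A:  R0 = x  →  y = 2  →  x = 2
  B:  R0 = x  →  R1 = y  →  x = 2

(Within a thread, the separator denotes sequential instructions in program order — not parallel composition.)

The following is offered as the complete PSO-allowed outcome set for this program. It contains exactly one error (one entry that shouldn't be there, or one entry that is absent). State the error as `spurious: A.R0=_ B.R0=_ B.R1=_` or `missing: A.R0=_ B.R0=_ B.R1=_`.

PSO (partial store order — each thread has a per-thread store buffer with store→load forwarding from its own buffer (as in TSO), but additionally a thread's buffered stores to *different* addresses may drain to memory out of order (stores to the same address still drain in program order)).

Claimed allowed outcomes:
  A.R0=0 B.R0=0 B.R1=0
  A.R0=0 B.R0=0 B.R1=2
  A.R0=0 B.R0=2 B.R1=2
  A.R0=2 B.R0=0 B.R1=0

missing: A.R0=0 B.R0=2 B.R1=0

outcome vector order: (A.R0,B.R0,B.R1)
PSO: 5 outcomes — {<0 0 0>, <0 0 2>, <0 2 0>, <0 2 2>, <2 0 0>}
PSO∖claimed = {<0 2 0>}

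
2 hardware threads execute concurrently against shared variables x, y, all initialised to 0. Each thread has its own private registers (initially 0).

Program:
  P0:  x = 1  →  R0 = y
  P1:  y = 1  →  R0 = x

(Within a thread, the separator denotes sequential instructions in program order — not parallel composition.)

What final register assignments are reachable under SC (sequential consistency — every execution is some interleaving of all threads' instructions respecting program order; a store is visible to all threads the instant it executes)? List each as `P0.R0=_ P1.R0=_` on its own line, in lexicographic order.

outcome vector order: (P0.R0,P1.R0)
|SC outcomes| = 3

P0.R0=0 P1.R0=1
P0.R0=1 P1.R0=0
P0.R0=1 P1.R0=1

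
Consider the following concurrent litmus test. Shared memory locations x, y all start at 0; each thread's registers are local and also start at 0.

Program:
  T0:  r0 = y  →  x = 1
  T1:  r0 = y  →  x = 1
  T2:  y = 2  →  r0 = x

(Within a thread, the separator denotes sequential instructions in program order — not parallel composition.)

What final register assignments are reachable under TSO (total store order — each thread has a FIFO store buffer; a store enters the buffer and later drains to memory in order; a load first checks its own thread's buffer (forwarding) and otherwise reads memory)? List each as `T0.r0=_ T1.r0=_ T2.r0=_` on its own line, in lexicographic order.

T0.r0=0 T1.r0=0 T2.r0=0
T0.r0=0 T1.r0=0 T2.r0=1
T0.r0=0 T1.r0=2 T2.r0=0
T0.r0=0 T1.r0=2 T2.r0=1
T0.r0=2 T1.r0=0 T2.r0=0
T0.r0=2 T1.r0=0 T2.r0=1
T0.r0=2 T1.r0=2 T2.r0=0
T0.r0=2 T1.r0=2 T2.r0=1

outcome vector order: (T0.r0,T1.r0,T2.r0)
|TSO outcomes| = 8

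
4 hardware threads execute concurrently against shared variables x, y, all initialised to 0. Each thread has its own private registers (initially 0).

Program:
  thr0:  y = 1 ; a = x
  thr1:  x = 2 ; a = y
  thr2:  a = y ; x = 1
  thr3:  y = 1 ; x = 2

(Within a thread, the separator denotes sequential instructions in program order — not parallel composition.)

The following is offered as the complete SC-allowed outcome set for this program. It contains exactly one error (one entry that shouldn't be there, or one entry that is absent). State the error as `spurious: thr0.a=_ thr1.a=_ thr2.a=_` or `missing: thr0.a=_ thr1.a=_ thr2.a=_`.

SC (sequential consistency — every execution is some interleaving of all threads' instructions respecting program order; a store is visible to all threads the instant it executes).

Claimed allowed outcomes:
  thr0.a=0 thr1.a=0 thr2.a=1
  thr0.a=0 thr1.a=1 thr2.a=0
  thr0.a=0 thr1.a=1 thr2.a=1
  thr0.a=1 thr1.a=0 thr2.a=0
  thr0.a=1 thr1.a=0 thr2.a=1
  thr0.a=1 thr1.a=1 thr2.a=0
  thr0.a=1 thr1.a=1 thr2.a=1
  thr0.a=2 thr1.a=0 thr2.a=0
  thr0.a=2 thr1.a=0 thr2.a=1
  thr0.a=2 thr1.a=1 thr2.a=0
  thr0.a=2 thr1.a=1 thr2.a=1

outcome vector order: (thr0.a,thr1.a,thr2.a)
[SC] allowed = {010; 011; 100; 101; 110; 111; 200; 201; 210; 211}
claimed∖SC = {001}

spurious: thr0.a=0 thr1.a=0 thr2.a=1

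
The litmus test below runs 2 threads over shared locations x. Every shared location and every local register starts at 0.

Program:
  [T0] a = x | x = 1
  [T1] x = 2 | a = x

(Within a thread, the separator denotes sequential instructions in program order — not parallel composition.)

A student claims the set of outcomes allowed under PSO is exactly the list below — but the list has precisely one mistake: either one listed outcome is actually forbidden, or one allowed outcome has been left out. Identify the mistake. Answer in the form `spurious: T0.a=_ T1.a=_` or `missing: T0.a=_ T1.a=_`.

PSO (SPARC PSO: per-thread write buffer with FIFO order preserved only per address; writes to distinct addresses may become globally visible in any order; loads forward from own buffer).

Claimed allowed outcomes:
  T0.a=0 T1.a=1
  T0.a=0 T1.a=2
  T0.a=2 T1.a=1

outcome vector order: (T0.a,T1.a)
under PSO → 0/1 0/2 2/1 2/2
PSO∖claimed = {2/2}

missing: T0.a=2 T1.a=2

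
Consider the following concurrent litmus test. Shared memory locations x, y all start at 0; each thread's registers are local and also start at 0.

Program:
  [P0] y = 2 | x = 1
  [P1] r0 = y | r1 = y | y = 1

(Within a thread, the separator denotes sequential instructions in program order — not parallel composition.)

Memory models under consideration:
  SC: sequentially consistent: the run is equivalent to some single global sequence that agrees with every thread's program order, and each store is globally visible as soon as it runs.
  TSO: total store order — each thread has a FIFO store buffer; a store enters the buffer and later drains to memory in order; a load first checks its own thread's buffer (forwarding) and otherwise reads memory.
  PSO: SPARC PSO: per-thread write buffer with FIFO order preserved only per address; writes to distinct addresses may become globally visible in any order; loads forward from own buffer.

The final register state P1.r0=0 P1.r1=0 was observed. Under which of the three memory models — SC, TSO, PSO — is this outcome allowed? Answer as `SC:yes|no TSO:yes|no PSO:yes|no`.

outcome vector order: (P1.r0,P1.r1)
under SC → <0 0> <0 2> <2 2>
under TSO → <0 0> <0 2> <2 2>
under PSO → <0 0> <0 2> <2 2>
target <0 0> ∈ {SC,TSO,PSO}

SC:yes TSO:yes PSO:yes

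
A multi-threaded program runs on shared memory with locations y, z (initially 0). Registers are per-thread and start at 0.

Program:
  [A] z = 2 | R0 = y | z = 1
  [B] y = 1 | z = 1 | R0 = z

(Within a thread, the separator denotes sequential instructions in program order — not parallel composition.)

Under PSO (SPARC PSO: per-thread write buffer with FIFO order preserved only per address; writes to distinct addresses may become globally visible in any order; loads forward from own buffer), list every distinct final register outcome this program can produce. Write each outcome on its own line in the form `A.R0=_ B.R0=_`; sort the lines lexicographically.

outcome vector order: (A.R0,B.R0)
|PSO outcomes| = 4

A.R0=0 B.R0=1
A.R0=0 B.R0=2
A.R0=1 B.R0=1
A.R0=1 B.R0=2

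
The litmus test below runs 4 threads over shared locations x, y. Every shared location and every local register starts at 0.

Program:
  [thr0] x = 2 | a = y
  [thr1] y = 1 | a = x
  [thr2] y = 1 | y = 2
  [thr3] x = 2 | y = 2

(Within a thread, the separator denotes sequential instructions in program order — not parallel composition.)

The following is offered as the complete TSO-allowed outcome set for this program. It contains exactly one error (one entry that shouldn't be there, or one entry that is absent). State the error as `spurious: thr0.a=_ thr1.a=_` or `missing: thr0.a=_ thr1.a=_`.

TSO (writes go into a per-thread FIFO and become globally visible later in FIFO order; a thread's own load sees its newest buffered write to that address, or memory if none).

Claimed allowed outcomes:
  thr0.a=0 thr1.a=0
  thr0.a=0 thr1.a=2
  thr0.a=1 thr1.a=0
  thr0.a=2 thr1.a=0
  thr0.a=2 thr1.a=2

missing: thr0.a=1 thr1.a=2

outcome vector order: (thr0.a,thr1.a)
TSO (6): 0/0, 0/2, 1/0, 1/2, 2/0, 2/2
TSO∖claimed = {1/2}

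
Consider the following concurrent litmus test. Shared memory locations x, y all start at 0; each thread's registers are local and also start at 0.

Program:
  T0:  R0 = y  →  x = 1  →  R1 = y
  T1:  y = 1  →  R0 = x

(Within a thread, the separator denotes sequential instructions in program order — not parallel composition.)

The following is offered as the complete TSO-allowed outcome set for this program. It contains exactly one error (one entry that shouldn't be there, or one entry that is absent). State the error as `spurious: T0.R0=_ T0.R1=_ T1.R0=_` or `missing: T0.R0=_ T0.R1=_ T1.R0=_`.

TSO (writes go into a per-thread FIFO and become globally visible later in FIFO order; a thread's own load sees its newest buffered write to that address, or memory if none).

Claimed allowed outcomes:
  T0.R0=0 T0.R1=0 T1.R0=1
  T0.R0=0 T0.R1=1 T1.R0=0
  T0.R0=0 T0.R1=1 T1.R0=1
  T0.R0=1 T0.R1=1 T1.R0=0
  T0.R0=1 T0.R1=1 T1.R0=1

missing: T0.R0=0 T0.R1=0 T1.R0=0

outcome vector order: (T0.R0,T0.R1,T1.R0)
TSO (6): 0/0/0, 0/0/1, 0/1/0, 0/1/1, 1/1/0, 1/1/1
TSO∖claimed = {0/0/0}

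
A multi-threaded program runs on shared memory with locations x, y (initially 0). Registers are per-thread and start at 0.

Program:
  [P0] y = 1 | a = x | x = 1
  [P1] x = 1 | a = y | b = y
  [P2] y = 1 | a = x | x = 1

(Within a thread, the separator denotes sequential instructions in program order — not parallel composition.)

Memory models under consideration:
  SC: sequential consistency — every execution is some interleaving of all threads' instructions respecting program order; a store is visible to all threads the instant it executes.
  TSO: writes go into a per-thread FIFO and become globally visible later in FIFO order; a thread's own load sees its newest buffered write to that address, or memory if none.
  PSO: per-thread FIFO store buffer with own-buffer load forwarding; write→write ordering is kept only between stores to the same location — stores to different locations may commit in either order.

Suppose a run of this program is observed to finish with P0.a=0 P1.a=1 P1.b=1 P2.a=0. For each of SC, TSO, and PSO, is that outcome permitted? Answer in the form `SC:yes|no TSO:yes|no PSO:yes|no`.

SC:yes TSO:yes PSO:yes

outcome vector order: (P0.a,P1.a,P1.b,P2.a)
[SC] allowed = {0/1/1/0, 0/1/1/1, 1/0/0/1, 1/0/1/1, 1/1/1/0, 1/1/1/1}
[TSO] allowed = {0/0/0/0, 0/0/0/1, 0/0/1/0, 0/0/1/1, 0/1/1/0, 0/1/1/1, 1/0/0/0, 1/0/0/1, 1/0/1/0, 1/0/1/1, 1/1/1/0, 1/1/1/1}
[PSO] allowed = {0/0/0/0, 0/0/0/1, 0/0/1/0, 0/0/1/1, 0/1/1/0, 0/1/1/1, 1/0/0/0, 1/0/0/1, 1/0/1/0, 1/0/1/1, 1/1/1/0, 1/1/1/1}
target 0/1/1/0 ∈ {SC,TSO,PSO}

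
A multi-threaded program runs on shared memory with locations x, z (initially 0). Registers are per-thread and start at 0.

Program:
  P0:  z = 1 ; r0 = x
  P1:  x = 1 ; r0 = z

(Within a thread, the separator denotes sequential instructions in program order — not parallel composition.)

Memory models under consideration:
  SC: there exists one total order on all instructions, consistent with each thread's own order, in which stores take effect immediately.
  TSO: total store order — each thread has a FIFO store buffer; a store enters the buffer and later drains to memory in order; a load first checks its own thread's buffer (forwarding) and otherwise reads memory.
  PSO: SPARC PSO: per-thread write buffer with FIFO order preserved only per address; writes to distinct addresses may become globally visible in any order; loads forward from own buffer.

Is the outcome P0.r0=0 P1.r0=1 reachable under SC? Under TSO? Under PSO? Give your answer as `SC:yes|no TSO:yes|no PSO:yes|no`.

outcome vector order: (P0.r0,P1.r0)
SC: 3 outcomes — {(0,1) (1,0) (1,1)}
TSO: 4 outcomes — {(0,0) (0,1) (1,0) (1,1)}
PSO: 4 outcomes — {(0,0) (0,1) (1,0) (1,1)}
target (0,1) ∈ {SC,TSO,PSO}

SC:yes TSO:yes PSO:yes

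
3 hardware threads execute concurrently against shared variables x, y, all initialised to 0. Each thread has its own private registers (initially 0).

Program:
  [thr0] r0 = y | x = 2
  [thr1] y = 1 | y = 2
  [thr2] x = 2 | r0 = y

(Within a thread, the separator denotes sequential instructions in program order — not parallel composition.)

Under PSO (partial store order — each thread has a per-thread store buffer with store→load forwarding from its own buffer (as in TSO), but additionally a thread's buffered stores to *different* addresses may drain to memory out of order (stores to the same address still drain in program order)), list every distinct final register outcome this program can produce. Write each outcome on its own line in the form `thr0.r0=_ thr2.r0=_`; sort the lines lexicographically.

outcome vector order: (thr0.r0,thr2.r0)
|PSO outcomes| = 9

thr0.r0=0 thr2.r0=0
thr0.r0=0 thr2.r0=1
thr0.r0=0 thr2.r0=2
thr0.r0=1 thr2.r0=0
thr0.r0=1 thr2.r0=1
thr0.r0=1 thr2.r0=2
thr0.r0=2 thr2.r0=0
thr0.r0=2 thr2.r0=1
thr0.r0=2 thr2.r0=2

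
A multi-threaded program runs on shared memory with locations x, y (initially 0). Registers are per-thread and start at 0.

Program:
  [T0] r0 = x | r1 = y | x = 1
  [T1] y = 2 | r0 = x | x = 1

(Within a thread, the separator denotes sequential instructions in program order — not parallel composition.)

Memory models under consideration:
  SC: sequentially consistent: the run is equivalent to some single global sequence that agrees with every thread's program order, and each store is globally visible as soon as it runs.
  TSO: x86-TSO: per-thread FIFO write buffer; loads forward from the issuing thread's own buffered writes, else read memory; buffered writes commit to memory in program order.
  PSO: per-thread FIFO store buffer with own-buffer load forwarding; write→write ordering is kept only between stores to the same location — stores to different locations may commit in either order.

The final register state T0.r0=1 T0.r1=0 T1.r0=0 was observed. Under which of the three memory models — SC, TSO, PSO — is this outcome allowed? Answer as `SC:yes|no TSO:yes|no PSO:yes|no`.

outcome vector order: (T0.r0,T0.r1,T1.r0)
under SC → 0/0/0 0/0/1 0/2/0 0/2/1 1/2/0
under TSO → 0/0/0 0/0/1 0/2/0 0/2/1 1/2/0
under PSO → 0/0/0 0/0/1 0/2/0 0/2/1 1/0/0 1/2/0
target 1/0/0 ∈ {PSO}

SC:no TSO:no PSO:yes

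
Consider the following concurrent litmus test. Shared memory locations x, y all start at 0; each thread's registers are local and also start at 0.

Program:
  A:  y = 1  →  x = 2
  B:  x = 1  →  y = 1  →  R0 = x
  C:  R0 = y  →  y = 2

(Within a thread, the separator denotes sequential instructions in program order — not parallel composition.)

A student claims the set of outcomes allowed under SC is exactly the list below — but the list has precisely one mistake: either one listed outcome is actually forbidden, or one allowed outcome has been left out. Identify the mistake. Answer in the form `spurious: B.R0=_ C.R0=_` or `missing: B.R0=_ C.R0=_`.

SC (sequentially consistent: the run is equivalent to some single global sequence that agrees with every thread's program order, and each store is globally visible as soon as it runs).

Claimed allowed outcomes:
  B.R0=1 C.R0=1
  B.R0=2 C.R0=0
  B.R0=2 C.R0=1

outcome vector order: (B.R0,C.R0)
SC: 4 outcomes — {1/0, 1/1, 2/0, 2/1}
SC∖claimed = {1/0}

missing: B.R0=1 C.R0=0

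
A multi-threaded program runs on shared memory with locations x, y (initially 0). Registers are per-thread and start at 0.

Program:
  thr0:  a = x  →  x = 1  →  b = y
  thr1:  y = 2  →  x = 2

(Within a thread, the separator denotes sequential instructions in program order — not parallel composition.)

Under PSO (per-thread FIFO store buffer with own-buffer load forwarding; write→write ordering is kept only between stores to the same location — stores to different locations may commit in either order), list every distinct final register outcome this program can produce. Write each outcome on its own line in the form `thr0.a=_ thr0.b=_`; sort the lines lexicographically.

outcome vector order: (thr0.a,thr0.b)
|PSO outcomes| = 4

thr0.a=0 thr0.b=0
thr0.a=0 thr0.b=2
thr0.a=2 thr0.b=0
thr0.a=2 thr0.b=2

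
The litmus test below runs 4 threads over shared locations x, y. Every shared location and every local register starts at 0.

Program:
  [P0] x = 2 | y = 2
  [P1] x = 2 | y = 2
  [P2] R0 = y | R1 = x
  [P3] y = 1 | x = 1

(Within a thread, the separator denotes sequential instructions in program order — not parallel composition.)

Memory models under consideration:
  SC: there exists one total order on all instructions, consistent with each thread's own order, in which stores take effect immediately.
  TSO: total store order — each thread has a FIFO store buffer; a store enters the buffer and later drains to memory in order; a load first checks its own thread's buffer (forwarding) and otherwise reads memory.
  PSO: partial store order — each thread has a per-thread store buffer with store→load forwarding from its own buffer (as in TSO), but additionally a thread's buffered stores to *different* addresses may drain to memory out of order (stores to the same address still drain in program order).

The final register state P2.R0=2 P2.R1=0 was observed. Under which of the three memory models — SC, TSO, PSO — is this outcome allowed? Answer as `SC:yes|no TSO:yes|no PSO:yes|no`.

SC:no TSO:no PSO:yes

outcome vector order: (P2.R0,P2.R1)
SC: 8 outcomes — {(0,0); (0,1); (0,2); (1,0); (1,1); (1,2); (2,1); (2,2)}
TSO: 8 outcomes — {(0,0); (0,1); (0,2); (1,0); (1,1); (1,2); (2,1); (2,2)}
PSO: 9 outcomes — {(0,0); (0,1); (0,2); (1,0); (1,1); (1,2); (2,0); (2,1); (2,2)}
target (2,0) ∈ {PSO}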